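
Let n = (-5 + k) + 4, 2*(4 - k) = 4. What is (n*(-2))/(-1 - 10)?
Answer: 2/11 ≈ 0.18182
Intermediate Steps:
k = 2 (k = 4 - ½*4 = 4 - 2 = 2)
n = 1 (n = (-5 + 2) + 4 = -3 + 4 = 1)
(n*(-2))/(-1 - 10) = (1*(-2))/(-1 - 10) = -2/(-11) = -2*(-1/11) = 2/11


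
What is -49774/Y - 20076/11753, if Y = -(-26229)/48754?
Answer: -4074473624456/44038491 ≈ -92521.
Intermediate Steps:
Y = 26229/48754 (Y = -(-26229)/48754 = -1*(-26229/48754) = 26229/48754 ≈ 0.53799)
-49774/Y - 20076/11753 = -49774/26229/48754 - 20076/11753 = -49774*48754/26229 - 20076*1/11753 = -2426681596/26229 - 2868/1679 = -4074473624456/44038491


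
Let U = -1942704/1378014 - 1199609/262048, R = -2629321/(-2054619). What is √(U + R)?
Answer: I*√10202279939859130163092487870490/1472092983583992 ≈ 2.1698*I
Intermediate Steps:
R = 2629321/2054619 (R = -2629321*(-1/2054619) = 2629321/2054619 ≈ 1.2797)
U = -360359949053/60184302112 (U = -1942704*1/1378014 - 1199609*1/262048 = -323784/229669 - 1199609/262048 = -360359949053/60184302112 ≈ -5.9876)
√(U + R) = √(-360359949053/60184302112 + 2629321/2054619) = √(-582158548749899855/123655810621055328) = I*√10202279939859130163092487870490/1472092983583992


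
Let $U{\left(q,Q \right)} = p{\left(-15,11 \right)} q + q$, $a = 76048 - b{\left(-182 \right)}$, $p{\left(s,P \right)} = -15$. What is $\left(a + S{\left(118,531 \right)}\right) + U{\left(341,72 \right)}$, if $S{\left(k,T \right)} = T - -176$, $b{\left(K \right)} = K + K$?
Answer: $72345$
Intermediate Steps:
$b{\left(K \right)} = 2 K$
$S{\left(k,T \right)} = 176 + T$ ($S{\left(k,T \right)} = T + 176 = 176 + T$)
$a = 76412$ ($a = 76048 - 2 \left(-182\right) = 76048 - -364 = 76048 + 364 = 76412$)
$U{\left(q,Q \right)} = - 14 q$ ($U{\left(q,Q \right)} = - 15 q + q = - 14 q$)
$\left(a + S{\left(118,531 \right)}\right) + U{\left(341,72 \right)} = \left(76412 + \left(176 + 531\right)\right) - 4774 = \left(76412 + 707\right) - 4774 = 77119 - 4774 = 72345$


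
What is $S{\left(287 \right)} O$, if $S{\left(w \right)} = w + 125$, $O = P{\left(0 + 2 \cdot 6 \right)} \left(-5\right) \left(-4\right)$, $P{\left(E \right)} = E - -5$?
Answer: $140080$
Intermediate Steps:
$P{\left(E \right)} = 5 + E$ ($P{\left(E \right)} = E + 5 = 5 + E$)
$O = 340$ ($O = \left(5 + \left(0 + 2 \cdot 6\right)\right) \left(-5\right) \left(-4\right) = \left(5 + \left(0 + 12\right)\right) \left(-5\right) \left(-4\right) = \left(5 + 12\right) \left(-5\right) \left(-4\right) = 17 \left(-5\right) \left(-4\right) = \left(-85\right) \left(-4\right) = 340$)
$S{\left(w \right)} = 125 + w$
$S{\left(287 \right)} O = \left(125 + 287\right) 340 = 412 \cdot 340 = 140080$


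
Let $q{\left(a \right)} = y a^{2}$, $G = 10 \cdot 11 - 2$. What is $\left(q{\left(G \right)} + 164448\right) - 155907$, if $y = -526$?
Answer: $-6126723$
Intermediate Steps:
$G = 108$ ($G = 110 - 2 = 108$)
$q{\left(a \right)} = - 526 a^{2}$
$\left(q{\left(G \right)} + 164448\right) - 155907 = \left(- 526 \cdot 108^{2} + 164448\right) - 155907 = \left(\left(-526\right) 11664 + 164448\right) - 155907 = \left(-6135264 + 164448\right) - 155907 = -5970816 - 155907 = -6126723$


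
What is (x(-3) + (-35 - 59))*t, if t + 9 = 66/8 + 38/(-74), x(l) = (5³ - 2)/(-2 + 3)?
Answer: -5423/148 ≈ -36.642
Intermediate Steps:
x(l) = 123 (x(l) = (125 - 2)/1 = 123*1 = 123)
t = -187/148 (t = -9 + (66/8 + 38/(-74)) = -9 + (66*(⅛) + 38*(-1/74)) = -9 + (33/4 - 19/37) = -9 + 1145/148 = -187/148 ≈ -1.2635)
(x(-3) + (-35 - 59))*t = (123 + (-35 - 59))*(-187/148) = (123 - 94)*(-187/148) = 29*(-187/148) = -5423/148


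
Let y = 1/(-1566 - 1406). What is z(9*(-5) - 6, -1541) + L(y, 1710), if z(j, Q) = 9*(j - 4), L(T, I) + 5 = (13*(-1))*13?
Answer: -669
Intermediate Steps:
y = -1/2972 (y = 1/(-2972) = -1/2972 ≈ -0.00033647)
L(T, I) = -174 (L(T, I) = -5 + (13*(-1))*13 = -5 - 13*13 = -5 - 169 = -174)
z(j, Q) = -36 + 9*j (z(j, Q) = 9*(-4 + j) = -36 + 9*j)
z(9*(-5) - 6, -1541) + L(y, 1710) = (-36 + 9*(9*(-5) - 6)) - 174 = (-36 + 9*(-45 - 6)) - 174 = (-36 + 9*(-51)) - 174 = (-36 - 459) - 174 = -495 - 174 = -669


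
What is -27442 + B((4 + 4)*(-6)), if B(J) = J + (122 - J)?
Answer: -27320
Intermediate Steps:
B(J) = 122
-27442 + B((4 + 4)*(-6)) = -27442 + 122 = -27320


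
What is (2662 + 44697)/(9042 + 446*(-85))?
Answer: -47359/28868 ≈ -1.6405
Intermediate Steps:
(2662 + 44697)/(9042 + 446*(-85)) = 47359/(9042 - 37910) = 47359/(-28868) = 47359*(-1/28868) = -47359/28868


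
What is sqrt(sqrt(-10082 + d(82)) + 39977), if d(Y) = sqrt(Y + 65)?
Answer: sqrt(39977 + I*sqrt(10082 - 7*sqrt(3))) ≈ 199.94 + 0.2509*I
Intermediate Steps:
d(Y) = sqrt(65 + Y)
sqrt(sqrt(-10082 + d(82)) + 39977) = sqrt(sqrt(-10082 + sqrt(65 + 82)) + 39977) = sqrt(sqrt(-10082 + sqrt(147)) + 39977) = sqrt(sqrt(-10082 + 7*sqrt(3)) + 39977) = sqrt(39977 + sqrt(-10082 + 7*sqrt(3)))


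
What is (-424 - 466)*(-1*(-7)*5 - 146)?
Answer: 98790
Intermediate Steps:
(-424 - 466)*(-1*(-7)*5 - 146) = -890*(7*5 - 146) = -890*(35 - 146) = -890*(-111) = 98790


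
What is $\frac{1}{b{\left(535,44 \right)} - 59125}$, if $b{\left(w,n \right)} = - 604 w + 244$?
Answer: $- \frac{1}{382021} \approx -2.6177 \cdot 10^{-6}$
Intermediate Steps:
$b{\left(w,n \right)} = 244 - 604 w$
$\frac{1}{b{\left(535,44 \right)} - 59125} = \frac{1}{\left(244 - 323140\right) - 59125} = \frac{1}{-322896 - 59125} = \frac{1}{-382021} = - \frac{1}{382021}$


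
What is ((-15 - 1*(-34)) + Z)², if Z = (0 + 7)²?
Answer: 4624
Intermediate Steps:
Z = 49 (Z = 7² = 49)
((-15 - 1*(-34)) + Z)² = ((-15 - 1*(-34)) + 49)² = ((-15 + 34) + 49)² = (19 + 49)² = 68² = 4624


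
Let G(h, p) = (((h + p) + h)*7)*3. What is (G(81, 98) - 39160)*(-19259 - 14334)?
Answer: 1132084100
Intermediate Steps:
G(h, p) = 21*p + 42*h (G(h, p) = ((p + 2*h)*7)*3 = (7*p + 14*h)*3 = 21*p + 42*h)
(G(81, 98) - 39160)*(-19259 - 14334) = ((21*98 + 42*81) - 39160)*(-19259 - 14334) = ((2058 + 3402) - 39160)*(-33593) = (5460 - 39160)*(-33593) = -33700*(-33593) = 1132084100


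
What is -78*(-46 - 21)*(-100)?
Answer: -522600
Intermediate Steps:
-78*(-46 - 21)*(-100) = -78*(-67)*(-100) = 5226*(-100) = -522600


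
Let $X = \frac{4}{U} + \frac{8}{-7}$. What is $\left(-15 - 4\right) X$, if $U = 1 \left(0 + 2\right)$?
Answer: $- \frac{114}{7} \approx -16.286$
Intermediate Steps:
$U = 2$ ($U = 1 \cdot 2 = 2$)
$X = \frac{6}{7}$ ($X = \frac{4}{2} + \frac{8}{-7} = 4 \cdot \frac{1}{2} + 8 \left(- \frac{1}{7}\right) = 2 - \frac{8}{7} = \frac{6}{7} \approx 0.85714$)
$\left(-15 - 4\right) X = \left(-15 - 4\right) \frac{6}{7} = \left(-19\right) \frac{6}{7} = - \frac{114}{7}$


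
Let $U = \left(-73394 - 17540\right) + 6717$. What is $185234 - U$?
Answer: $269451$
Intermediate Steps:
$U = -84217$ ($U = -90934 + 6717 = -84217$)
$185234 - U = 185234 - -84217 = 185234 + 84217 = 269451$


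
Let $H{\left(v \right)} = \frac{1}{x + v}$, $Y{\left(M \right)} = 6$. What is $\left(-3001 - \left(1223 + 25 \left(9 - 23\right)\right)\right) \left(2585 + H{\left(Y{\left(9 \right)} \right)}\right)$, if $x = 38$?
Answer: $- \frac{220316317}{22} \approx -1.0014 \cdot 10^{7}$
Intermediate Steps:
$H{\left(v \right)} = \frac{1}{38 + v}$
$\left(-3001 - \left(1223 + 25 \left(9 - 23\right)\right)\right) \left(2585 + H{\left(Y{\left(9 \right)} \right)}\right) = \left(-3001 - \left(1223 + 25 \left(9 - 23\right)\right)\right) \left(2585 + \frac{1}{38 + 6}\right) = \left(-3001 - 873\right) \left(2585 + \frac{1}{44}\right) = \left(-3001 + \left(350 - 1223\right)\right) \left(2585 + \frac{1}{44}\right) = \left(-3001 - 873\right) \frac{113741}{44} = \left(-3874\right) \frac{113741}{44} = - \frac{220316317}{22}$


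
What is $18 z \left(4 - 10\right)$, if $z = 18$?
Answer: $-1944$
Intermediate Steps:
$18 z \left(4 - 10\right) = 18 \cdot 18 \left(4 - 10\right) = 324 \left(-6\right) = -1944$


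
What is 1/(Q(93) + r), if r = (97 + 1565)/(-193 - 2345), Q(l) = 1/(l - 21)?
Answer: -376/241 ≈ -1.5602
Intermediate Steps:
Q(l) = 1/(-21 + l)
r = -277/423 (r = 1662/(-2538) = 1662*(-1/2538) = -277/423 ≈ -0.65485)
1/(Q(93) + r) = 1/(1/(-21 + 93) - 277/423) = 1/(1/72 - 277/423) = 1/(-241/376) = -376/241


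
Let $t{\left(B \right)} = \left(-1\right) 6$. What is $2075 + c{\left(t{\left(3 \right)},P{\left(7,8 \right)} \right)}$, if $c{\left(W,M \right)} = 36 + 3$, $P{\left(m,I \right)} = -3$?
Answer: $2114$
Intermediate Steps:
$t{\left(B \right)} = -6$
$c{\left(W,M \right)} = 39$
$2075 + c{\left(t{\left(3 \right)},P{\left(7,8 \right)} \right)} = 2075 + 39 = 2114$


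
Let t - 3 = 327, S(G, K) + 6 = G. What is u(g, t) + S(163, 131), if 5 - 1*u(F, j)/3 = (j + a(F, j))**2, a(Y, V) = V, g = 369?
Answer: -1306628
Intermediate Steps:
S(G, K) = -6 + G
t = 330 (t = 3 + 327 = 330)
u(F, j) = 15 - 12*j**2 (u(F, j) = 15 - 3*(j + j)**2 = 15 - 3*4*j**2 = 15 - 12*j**2)
u(g, t) + S(163, 131) = (15 - 12*330**2) + (-6 + 163) = (15 - 12*108900) + 157 = (15 - 1306800) + 157 = -1306785 + 157 = -1306628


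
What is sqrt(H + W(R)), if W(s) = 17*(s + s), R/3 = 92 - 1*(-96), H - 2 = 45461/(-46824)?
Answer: sqrt(10511346639966)/23412 ≈ 138.48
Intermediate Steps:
H = 48187/46824 (H = 2 + 45461/(-46824) = 2 + 45461*(-1/46824) = 2 - 45461/46824 = 48187/46824 ≈ 1.0291)
R = 564 (R = 3*(92 - 1*(-96)) = 3*(92 + 96) = 3*188 = 564)
W(s) = 34*s (W(s) = 17*(2*s) = 34*s)
sqrt(H + W(R)) = sqrt(48187/46824 + 34*564) = sqrt(48187/46824 + 19176) = sqrt(897945211/46824) = sqrt(10511346639966)/23412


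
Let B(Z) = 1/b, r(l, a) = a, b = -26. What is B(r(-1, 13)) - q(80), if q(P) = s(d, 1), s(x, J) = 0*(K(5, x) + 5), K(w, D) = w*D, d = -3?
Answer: -1/26 ≈ -0.038462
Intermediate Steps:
K(w, D) = D*w
B(Z) = -1/26 (B(Z) = 1/(-26) = -1/26)
s(x, J) = 0 (s(x, J) = 0*(x*5 + 5) = 0*(5*x + 5) = 0*(5 + 5*x) = 0)
q(P) = 0
B(r(-1, 13)) - q(80) = -1/26 - 1*0 = -1/26 + 0 = -1/26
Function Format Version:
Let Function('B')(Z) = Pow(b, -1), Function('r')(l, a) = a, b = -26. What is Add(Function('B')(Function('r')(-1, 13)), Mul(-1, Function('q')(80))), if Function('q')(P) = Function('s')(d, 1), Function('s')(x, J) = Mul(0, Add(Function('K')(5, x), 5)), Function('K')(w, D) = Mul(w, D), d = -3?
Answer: Rational(-1, 26) ≈ -0.038462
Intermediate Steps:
Function('K')(w, D) = Mul(D, w)
Function('B')(Z) = Rational(-1, 26) (Function('B')(Z) = Pow(-26, -1) = Rational(-1, 26))
Function('s')(x, J) = 0 (Function('s')(x, J) = Mul(0, Add(Mul(x, 5), 5)) = Mul(0, Add(Mul(5, x), 5)) = Mul(0, Add(5, Mul(5, x))) = 0)
Function('q')(P) = 0
Add(Function('B')(Function('r')(-1, 13)), Mul(-1, Function('q')(80))) = Add(Rational(-1, 26), Mul(-1, 0)) = Add(Rational(-1, 26), 0) = Rational(-1, 26)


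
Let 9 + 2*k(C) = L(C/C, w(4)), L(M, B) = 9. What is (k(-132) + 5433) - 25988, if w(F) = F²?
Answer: -20555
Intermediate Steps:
k(C) = 0 (k(C) = -9/2 + (½)*9 = -9/2 + 9/2 = 0)
(k(-132) + 5433) - 25988 = (0 + 5433) - 25988 = 5433 - 25988 = -20555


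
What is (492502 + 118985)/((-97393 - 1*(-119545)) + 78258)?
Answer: 203829/33470 ≈ 6.0899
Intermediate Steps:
(492502 + 118985)/((-97393 - 1*(-119545)) + 78258) = 611487/((-97393 + 119545) + 78258) = 611487/(22152 + 78258) = 611487/100410 = 611487*(1/100410) = 203829/33470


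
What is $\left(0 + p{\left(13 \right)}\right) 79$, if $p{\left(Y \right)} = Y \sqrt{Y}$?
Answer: $1027 \sqrt{13} \approx 3702.9$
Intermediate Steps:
$p{\left(Y \right)} = Y^{\frac{3}{2}}$
$\left(0 + p{\left(13 \right)}\right) 79 = \left(0 + 13^{\frac{3}{2}}\right) 79 = \left(0 + 13 \sqrt{13}\right) 79 = 13 \sqrt{13} \cdot 79 = 1027 \sqrt{13}$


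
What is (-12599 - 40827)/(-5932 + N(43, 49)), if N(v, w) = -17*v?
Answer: 53426/6663 ≈ 8.0183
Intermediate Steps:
(-12599 - 40827)/(-5932 + N(43, 49)) = (-12599 - 40827)/(-5932 - 17*43) = -53426/(-5932 - 731) = -53426/(-6663) = -53426*(-1/6663) = 53426/6663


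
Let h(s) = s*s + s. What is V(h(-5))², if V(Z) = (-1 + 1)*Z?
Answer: 0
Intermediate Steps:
h(s) = s + s² (h(s) = s² + s = s + s²)
V(Z) = 0 (V(Z) = 0*Z = 0)
V(h(-5))² = 0² = 0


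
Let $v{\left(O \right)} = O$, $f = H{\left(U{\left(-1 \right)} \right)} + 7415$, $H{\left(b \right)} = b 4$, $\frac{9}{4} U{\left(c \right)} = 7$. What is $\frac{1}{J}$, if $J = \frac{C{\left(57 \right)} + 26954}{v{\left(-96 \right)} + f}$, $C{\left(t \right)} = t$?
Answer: $\frac{65983}{243099} \approx 0.27142$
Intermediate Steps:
$U{\left(c \right)} = \frac{28}{9}$ ($U{\left(c \right)} = \frac{4}{9} \cdot 7 = \frac{28}{9}$)
$H{\left(b \right)} = 4 b$
$f = \frac{66847}{9}$ ($f = 4 \cdot \frac{28}{9} + 7415 = \frac{112}{9} + 7415 = \frac{66847}{9} \approx 7427.4$)
$J = \frac{243099}{65983}$ ($J = \frac{57 + 26954}{-96 + \frac{66847}{9}} = \frac{27011}{\frac{65983}{9}} = 27011 \cdot \frac{9}{65983} = \frac{243099}{65983} \approx 3.6843$)
$\frac{1}{J} = \frac{1}{\frac{243099}{65983}} = \frac{65983}{243099}$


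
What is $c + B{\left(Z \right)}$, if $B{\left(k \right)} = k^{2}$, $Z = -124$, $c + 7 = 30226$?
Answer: $45595$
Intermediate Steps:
$c = 30219$ ($c = -7 + 30226 = 30219$)
$c + B{\left(Z \right)} = 30219 + \left(-124\right)^{2} = 30219 + 15376 = 45595$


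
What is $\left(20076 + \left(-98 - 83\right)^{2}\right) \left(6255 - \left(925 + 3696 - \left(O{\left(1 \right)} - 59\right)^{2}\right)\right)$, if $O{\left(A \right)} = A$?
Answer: $264079326$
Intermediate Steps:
$\left(20076 + \left(-98 - 83\right)^{2}\right) \left(6255 - \left(925 + 3696 - \left(O{\left(1 \right)} - 59\right)^{2}\right)\right) = \left(20076 + \left(-98 - 83\right)^{2}\right) \left(6255 - \left(925 + 3696 - \left(1 - 59\right)^{2}\right)\right) = \left(20076 + \left(-181\right)^{2}\right) \left(6255 + \left(\left(-58\right)^{2} - \left(925 + 3696\right)\right)\right) = \left(20076 + 32761\right) \left(6255 + \left(3364 - 4621\right)\right) = 52837 \left(6255 + \left(3364 - 4621\right)\right) = 52837 \left(6255 - 1257\right) = 52837 \cdot 4998 = 264079326$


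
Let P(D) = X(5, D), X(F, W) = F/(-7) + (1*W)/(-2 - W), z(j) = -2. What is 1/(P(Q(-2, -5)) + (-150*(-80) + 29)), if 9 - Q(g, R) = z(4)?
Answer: 91/1094497 ≈ 8.3143e-5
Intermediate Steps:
X(F, W) = -F/7 + W/(-2 - W) (X(F, W) = F*(-⅐) + W/(-2 - W) = -F/7 + W/(-2 - W))
Q(g, R) = 11 (Q(g, R) = 9 - 1*(-2) = 9 + 2 = 11)
P(D) = (-10 - 12*D)/(7*(2 + D)) (P(D) = (-7*D - 2*5 - 1*5*D)/(7*(2 + D)) = (-7*D - 10 - 5*D)/(7*(2 + D)) = (-10 - 12*D)/(7*(2 + D)))
1/(P(Q(-2, -5)) + (-150*(-80) + 29)) = 1/(2*(-5 - 6*11)/(7*(2 + 11)) + (-150*(-80) + 29)) = 1/((2/7)*(-5 - 66)/13 + (12000 + 29)) = 1/((2/7)*(1/13)*(-71) + 12029) = 1/(-142/91 + 12029) = 1/(1094497/91) = 91/1094497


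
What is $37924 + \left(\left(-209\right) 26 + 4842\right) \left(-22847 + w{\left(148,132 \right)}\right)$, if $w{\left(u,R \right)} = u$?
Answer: $13475732$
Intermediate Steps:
$37924 + \left(\left(-209\right) 26 + 4842\right) \left(-22847 + w{\left(148,132 \right)}\right) = 37924 + \left(\left(-209\right) 26 + 4842\right) \left(-22847 + 148\right) = 37924 + \left(-5434 + 4842\right) \left(-22699\right) = 37924 - -13437808 = 37924 + 13437808 = 13475732$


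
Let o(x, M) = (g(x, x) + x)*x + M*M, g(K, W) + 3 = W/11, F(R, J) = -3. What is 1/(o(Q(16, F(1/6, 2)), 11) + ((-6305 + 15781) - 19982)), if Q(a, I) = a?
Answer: -11/111691 ≈ -9.8486e-5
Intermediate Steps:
g(K, W) = -3 + W/11
o(x, M) = M² + x*(-3 + 12*x/11) (o(x, M) = ((-3 + x/11) + x)*x + M*M = (-3 + 12*x/11)*x + M² = x*(-3 + 12*x/11) + M² = M² + x*(-3 + 12*x/11))
1/(o(Q(16, F(1/6, 2)), 11) + ((-6305 + 15781) - 19982)) = 1/((11² - 3*16 + (12/11)*16²) + ((-6305 + 15781) - 19982)) = 1/((121 - 48 + (12/11)*256) + (9476 - 19982)) = 1/((121 - 48 + 3072/11) - 10506) = 1/(3875/11 - 10506) = 1/(-111691/11) = -11/111691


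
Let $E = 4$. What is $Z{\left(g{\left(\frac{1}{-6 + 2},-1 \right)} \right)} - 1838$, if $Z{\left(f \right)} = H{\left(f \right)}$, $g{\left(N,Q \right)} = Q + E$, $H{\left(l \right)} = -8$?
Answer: $-1846$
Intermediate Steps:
$g{\left(N,Q \right)} = 4 + Q$ ($g{\left(N,Q \right)} = Q + 4 = 4 + Q$)
$Z{\left(f \right)} = -8$
$Z{\left(g{\left(\frac{1}{-6 + 2},-1 \right)} \right)} - 1838 = -8 - 1838 = -1846$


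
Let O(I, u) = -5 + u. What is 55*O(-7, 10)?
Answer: 275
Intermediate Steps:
55*O(-7, 10) = 55*(-5 + 10) = 55*5 = 275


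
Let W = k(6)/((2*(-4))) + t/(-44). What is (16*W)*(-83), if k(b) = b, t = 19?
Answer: 17264/11 ≈ 1569.5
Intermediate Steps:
W = -13/11 (W = 6/((2*(-4))) + 19/(-44) = 6/(-8) + 19*(-1/44) = 6*(-1/8) - 19/44 = -3/4 - 19/44 = -13/11 ≈ -1.1818)
(16*W)*(-83) = (16*(-13/11))*(-83) = -208/11*(-83) = 17264/11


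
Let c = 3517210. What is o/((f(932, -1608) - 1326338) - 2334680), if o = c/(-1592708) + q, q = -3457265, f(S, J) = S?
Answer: 2753208570415/2914724126444 ≈ 0.94459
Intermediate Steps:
o = -2753208570415/796354 (o = 3517210/(-1592708) - 3457265 = 3517210*(-1/1592708) - 3457265 = -1758605/796354 - 3457265 = -2753208570415/796354 ≈ -3.4573e+6)
o/((f(932, -1608) - 1326338) - 2334680) = -2753208570415/(796354*((932 - 1326338) - 2334680)) = -2753208570415/(796354*(-1325406 - 2334680)) = -2753208570415/796354/(-3660086) = -2753208570415/796354*(-1/3660086) = 2753208570415/2914724126444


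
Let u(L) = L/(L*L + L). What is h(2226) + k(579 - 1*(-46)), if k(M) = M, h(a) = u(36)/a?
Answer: 51476251/82362 ≈ 625.00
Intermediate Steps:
u(L) = L/(L + L²) (u(L) = L/(L² + L) = L/(L + L²))
h(a) = 1/(37*a) (h(a) = 1/((1 + 36)*a) = 1/(37*a))
h(2226) + k(579 - 1*(-46)) = (1/37)/2226 + (579 - 1*(-46)) = (1/37)*(1/2226) + (579 + 46) = 1/82362 + 625 = 51476251/82362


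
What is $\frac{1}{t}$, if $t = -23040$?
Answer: $- \frac{1}{23040} \approx -4.3403 \cdot 10^{-5}$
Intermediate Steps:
$\frac{1}{t} = \frac{1}{-23040} = - \frac{1}{23040}$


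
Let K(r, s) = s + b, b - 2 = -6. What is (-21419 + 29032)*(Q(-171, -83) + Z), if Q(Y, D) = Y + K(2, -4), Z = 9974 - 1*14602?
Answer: -36595691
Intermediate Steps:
b = -4 (b = 2 - 6 = -4)
Z = -4628 (Z = 9974 - 14602 = -4628)
K(r, s) = -4 + s (K(r, s) = s - 4 = -4 + s)
Q(Y, D) = -8 + Y (Q(Y, D) = Y + (-4 - 4) = Y - 8 = -8 + Y)
(-21419 + 29032)*(Q(-171, -83) + Z) = (-21419 + 29032)*((-8 - 171) - 4628) = 7613*(-179 - 4628) = 7613*(-4807) = -36595691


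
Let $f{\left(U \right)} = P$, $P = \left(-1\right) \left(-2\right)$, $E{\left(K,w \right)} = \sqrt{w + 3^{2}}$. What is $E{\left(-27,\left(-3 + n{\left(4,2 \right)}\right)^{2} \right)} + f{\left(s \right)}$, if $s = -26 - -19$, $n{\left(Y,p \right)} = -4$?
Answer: $2 + \sqrt{58} \approx 9.6158$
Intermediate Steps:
$s = -7$ ($s = -26 + 19 = -7$)
$E{\left(K,w \right)} = \sqrt{9 + w}$ ($E{\left(K,w \right)} = \sqrt{w + 9} = \sqrt{9 + w}$)
$P = 2$
$f{\left(U \right)} = 2$
$E{\left(-27,\left(-3 + n{\left(4,2 \right)}\right)^{2} \right)} + f{\left(s \right)} = \sqrt{9 + \left(-3 - 4\right)^{2}} + 2 = \sqrt{9 + \left(-7\right)^{2}} + 2 = \sqrt{9 + 49} + 2 = \sqrt{58} + 2 = 2 + \sqrt{58}$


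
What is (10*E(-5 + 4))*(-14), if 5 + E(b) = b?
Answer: 840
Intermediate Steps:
E(b) = -5 + b
(10*E(-5 + 4))*(-14) = (10*(-5 + (-5 + 4)))*(-14) = (10*(-5 - 1))*(-14) = (10*(-6))*(-14) = -60*(-14) = 840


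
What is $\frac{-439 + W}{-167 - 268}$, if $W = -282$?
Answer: $\frac{721}{435} \approx 1.6575$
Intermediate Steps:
$\frac{-439 + W}{-167 - 268} = \frac{-439 - 282}{-167 - 268} = \frac{1}{-435} \left(-721\right) = \left(- \frac{1}{435}\right) \left(-721\right) = \frac{721}{435}$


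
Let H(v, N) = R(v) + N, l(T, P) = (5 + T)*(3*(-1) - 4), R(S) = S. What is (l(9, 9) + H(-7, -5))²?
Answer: 12100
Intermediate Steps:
l(T, P) = -35 - 7*T (l(T, P) = (5 + T)*(-3 - 4) = (5 + T)*(-7) = -35 - 7*T)
H(v, N) = N + v (H(v, N) = v + N = N + v)
(l(9, 9) + H(-7, -5))² = ((-35 - 7*9) + (-5 - 7))² = ((-35 - 63) - 12)² = (-98 - 12)² = (-110)² = 12100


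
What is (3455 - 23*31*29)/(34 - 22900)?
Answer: 8611/11433 ≈ 0.75317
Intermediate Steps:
(3455 - 23*31*29)/(34 - 22900) = (3455 - 713*29)/(-22866) = (3455 - 20677)*(-1/22866) = -17222*(-1/22866) = 8611/11433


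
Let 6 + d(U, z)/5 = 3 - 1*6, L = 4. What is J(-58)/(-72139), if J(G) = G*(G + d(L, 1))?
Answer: -5974/72139 ≈ -0.082812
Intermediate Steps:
d(U, z) = -45 (d(U, z) = -30 + 5*(3 - 1*6) = -30 + 5*(3 - 6) = -30 + 5*(-3) = -30 - 15 = -45)
J(G) = G*(-45 + G) (J(G) = G*(G - 45) = G*(-45 + G))
J(-58)/(-72139) = -58*(-45 - 58)/(-72139) = -58*(-103)*(-1/72139) = 5974*(-1/72139) = -5974/72139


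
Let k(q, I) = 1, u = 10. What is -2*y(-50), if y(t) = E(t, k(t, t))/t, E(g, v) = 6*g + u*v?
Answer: -58/5 ≈ -11.600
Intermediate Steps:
E(g, v) = 6*g + 10*v
y(t) = (10 + 6*t)/t (y(t) = (6*t + 10*1)/t = (6*t + 10)/t = (10 + 6*t)/t)
-2*y(-50) = -2*(6 + 10/(-50)) = -2*(6 + 10*(-1/50)) = -2*(6 - ⅕) = -2*29/5 = -58/5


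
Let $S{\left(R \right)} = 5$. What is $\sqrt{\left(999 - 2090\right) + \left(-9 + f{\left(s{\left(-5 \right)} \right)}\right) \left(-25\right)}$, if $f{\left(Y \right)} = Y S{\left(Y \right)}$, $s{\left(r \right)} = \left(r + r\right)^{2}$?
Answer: $i \sqrt{13366} \approx 115.61 i$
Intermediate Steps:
$s{\left(r \right)} = 4 r^{2}$ ($s{\left(r \right)} = \left(2 r\right)^{2} = 4 r^{2}$)
$f{\left(Y \right)} = 5 Y$ ($f{\left(Y \right)} = Y 5 = 5 Y$)
$\sqrt{\left(999 - 2090\right) + \left(-9 + f{\left(s{\left(-5 \right)} \right)}\right) \left(-25\right)} = \sqrt{\left(999 - 2090\right) + \left(-9 + 5 \cdot 4 \left(-5\right)^{2}\right) \left(-25\right)} = \sqrt{\left(999 - 2090\right) + \left(-9 + 5 \cdot 4 \cdot 25\right) \left(-25\right)} = \sqrt{-1091 + \left(-9 + 5 \cdot 100\right) \left(-25\right)} = \sqrt{-1091 + \left(-9 + 500\right) \left(-25\right)} = \sqrt{-1091 + 491 \left(-25\right)} = \sqrt{-1091 - 12275} = \sqrt{-13366} = i \sqrt{13366}$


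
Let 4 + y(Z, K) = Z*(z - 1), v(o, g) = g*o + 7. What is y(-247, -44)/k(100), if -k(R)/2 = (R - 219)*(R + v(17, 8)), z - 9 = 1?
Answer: -131/3402 ≈ -0.038507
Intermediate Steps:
z = 10 (z = 9 + 1 = 10)
v(o, g) = 7 + g*o
y(Z, K) = -4 + 9*Z (y(Z, K) = -4 + Z*(10 - 1) = -4 + Z*9 = -4 + 9*Z)
k(R) = -2*(-219 + R)*(143 + R) (k(R) = -2*(R - 219)*(R + (7 + 8*17)) = -2*(-219 + R)*(R + (7 + 136)) = -2*(-219 + R)*(R + 143) = -2*(-219 + R)*(143 + R))
y(-247, -44)/k(100) = (-4 + 9*(-247))/(62634 - 2*100² + 152*100) = (-4 - 2223)/(62634 - 2*10000 + 15200) = -2227/(62634 - 20000 + 15200) = -2227/57834 = -2227*1/57834 = -131/3402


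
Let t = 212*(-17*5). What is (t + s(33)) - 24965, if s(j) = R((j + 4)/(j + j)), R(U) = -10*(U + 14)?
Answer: -1423310/33 ≈ -43131.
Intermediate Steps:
R(U) = -140 - 10*U (R(U) = -10*(14 + U) = -140 - 10*U)
s(j) = -140 - 5*(4 + j)/j (s(j) = -140 - 10*(j + 4)/(j + j) = -140 - 10*(4 + j)/(2*j) = -140 - 10*(4 + j)*1/(2*j) = -140 - 5*(4 + j)/j)
t = -18020 (t = 212*(-85) = -18020)
(t + s(33)) - 24965 = (-18020 + (-145 - 20/33)) - 24965 = (-18020 - 4805/33) - 24965 = -599465/33 - 24965 = -1423310/33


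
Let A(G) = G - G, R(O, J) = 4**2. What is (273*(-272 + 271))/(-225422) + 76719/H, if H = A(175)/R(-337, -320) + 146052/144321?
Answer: 138661617908243/1829074108 ≈ 75810.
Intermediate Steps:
R(O, J) = 16
A(G) = 0
H = 48684/48107 (H = 0/16 + 146052/144321 = 0*(1/16) + 146052*(1/144321) = 0 + 48684/48107 = 48684/48107 ≈ 1.0120)
(273*(-272 + 271))/(-225422) + 76719/H = (273*(-272 + 271))/(-225422) + 76719/(48684/48107) = (273*(-1))*(-1/225422) + 76719*(48107/48684) = -273*(-1/225422) + 1230240311/16228 = 273/225422 + 1230240311/16228 = 138661617908243/1829074108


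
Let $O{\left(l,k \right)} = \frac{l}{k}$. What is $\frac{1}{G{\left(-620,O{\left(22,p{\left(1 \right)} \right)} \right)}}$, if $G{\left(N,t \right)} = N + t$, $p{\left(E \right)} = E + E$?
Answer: $- \frac{1}{609} \approx -0.001642$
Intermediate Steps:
$p{\left(E \right)} = 2 E$
$\frac{1}{G{\left(-620,O{\left(22,p{\left(1 \right)} \right)} \right)}} = \frac{1}{-620 + \frac{22}{2 \cdot 1}} = \frac{1}{-620 + \frac{22}{2}} = \frac{1}{-620 + 22 \cdot \frac{1}{2}} = \frac{1}{-620 + 11} = \frac{1}{-609} = - \frac{1}{609}$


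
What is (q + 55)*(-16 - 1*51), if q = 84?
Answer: -9313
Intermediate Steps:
(q + 55)*(-16 - 1*51) = (84 + 55)*(-16 - 1*51) = 139*(-16 - 51) = 139*(-67) = -9313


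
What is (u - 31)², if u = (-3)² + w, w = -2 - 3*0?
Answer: 576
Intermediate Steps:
w = -2 (w = -2 + 0 = -2)
u = 7 (u = (-3)² - 2 = 9 - 2 = 7)
(u - 31)² = (7 - 31)² = (-24)² = 576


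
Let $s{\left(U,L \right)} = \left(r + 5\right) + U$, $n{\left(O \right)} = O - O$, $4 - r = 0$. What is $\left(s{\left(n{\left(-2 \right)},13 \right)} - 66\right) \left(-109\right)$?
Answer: $6213$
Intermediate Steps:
$r = 4$ ($r = 4 - 0 = 4 + 0 = 4$)
$n{\left(O \right)} = 0$
$s{\left(U,L \right)} = 9 + U$ ($s{\left(U,L \right)} = \left(4 + 5\right) + U = 9 + U$)
$\left(s{\left(n{\left(-2 \right)},13 \right)} - 66\right) \left(-109\right) = \left(\left(9 + 0\right) - 66\right) \left(-109\right) = \left(9 - 66\right) \left(-109\right) = \left(-57\right) \left(-109\right) = 6213$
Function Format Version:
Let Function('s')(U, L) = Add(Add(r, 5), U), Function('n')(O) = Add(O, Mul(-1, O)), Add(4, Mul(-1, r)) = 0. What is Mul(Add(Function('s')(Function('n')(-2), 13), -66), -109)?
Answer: 6213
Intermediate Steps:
r = 4 (r = Add(4, Mul(-1, 0)) = Add(4, 0) = 4)
Function('n')(O) = 0
Function('s')(U, L) = Add(9, U) (Function('s')(U, L) = Add(Add(4, 5), U) = Add(9, U))
Mul(Add(Function('s')(Function('n')(-2), 13), -66), -109) = Mul(Add(Add(9, 0), -66), -109) = Mul(Add(9, -66), -109) = Mul(-57, -109) = 6213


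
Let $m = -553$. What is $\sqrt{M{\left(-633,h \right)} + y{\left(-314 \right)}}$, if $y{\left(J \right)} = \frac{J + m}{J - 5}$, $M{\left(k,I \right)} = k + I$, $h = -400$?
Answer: $\frac{2 i \sqrt{26210635}}{319} \approx 32.098 i$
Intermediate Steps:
$M{\left(k,I \right)} = I + k$
$y{\left(J \right)} = \frac{-553 + J}{-5 + J}$ ($y{\left(J \right)} = \frac{J - 553}{J - 5} = \frac{-553 + J}{-5 + J}$)
$\sqrt{M{\left(-633,h \right)} + y{\left(-314 \right)}} = \sqrt{\left(-400 - 633\right) + \frac{-553 - 314}{-5 - 314}} = \sqrt{-1033 + \frac{1}{-319} \left(-867\right)} = \sqrt{-1033 - - \frac{867}{319}} = \sqrt{-1033 + \frac{867}{319}} = \sqrt{- \frac{328660}{319}} = \frac{2 i \sqrt{26210635}}{319}$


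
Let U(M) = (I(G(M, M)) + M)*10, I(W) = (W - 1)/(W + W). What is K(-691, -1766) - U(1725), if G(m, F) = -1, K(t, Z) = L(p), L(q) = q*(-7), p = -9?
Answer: -17197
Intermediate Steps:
L(q) = -7*q
K(t, Z) = 63 (K(t, Z) = -7*(-9) = 63)
I(W) = (-1 + W)/(2*W) (I(W) = (-1 + W)/((2*W)) = (-1 + W)*(1/(2*W)) = (-1 + W)/(2*W))
U(M) = 10 + 10*M (U(M) = ((1/2)*(-1 - 1)/(-1) + M)*10 = ((1/2)*(-1)*(-2) + M)*10 = (1 + M)*10 = 10 + 10*M)
K(-691, -1766) - U(1725) = 63 - (10 + 10*1725) = 63 - (10 + 17250) = 63 - 1*17260 = 63 - 17260 = -17197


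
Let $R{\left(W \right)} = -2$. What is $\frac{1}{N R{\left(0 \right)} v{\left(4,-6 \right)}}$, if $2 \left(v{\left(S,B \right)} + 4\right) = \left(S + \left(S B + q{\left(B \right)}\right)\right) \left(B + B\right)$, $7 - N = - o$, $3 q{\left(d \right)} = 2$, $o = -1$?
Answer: $- \frac{1}{1344} \approx -0.00074405$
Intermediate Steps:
$q{\left(d \right)} = \frac{2}{3}$ ($q{\left(d \right)} = \frac{1}{3} \cdot 2 = \frac{2}{3}$)
$N = 6$ ($N = 7 - \left(-1\right) \left(-1\right) = 7 - 1 = 6$)
$v{\left(S,B \right)} = -4 + B \left(\frac{2}{3} + S + B S\right)$ ($v{\left(S,B \right)} = -4 + \frac{\left(S + \left(S B + \frac{2}{3}\right)\right) \left(B + B\right)}{2} = -4 + \frac{\left(S + \left(B S + \frac{2}{3}\right)\right) 2 B}{2} = -4 + \frac{\left(S + \left(\frac{2}{3} + B S\right)\right) 2 B}{2} = -4 + \frac{\left(\frac{2}{3} + S + B S\right) 2 B}{2} = -4 + \frac{2 B \left(\frac{2}{3} + S + B S\right)}{2} = -4 + B \left(\frac{2}{3} + S + B S\right)$)
$\frac{1}{N R{\left(0 \right)} v{\left(4,-6 \right)}} = \frac{1}{6 \left(-2\right) \left(-4 + \frac{2}{3} \left(-6\right) - 24 + 4 \left(-6\right)^{2}\right)} = \frac{1}{\left(-12\right) \left(-4 - 4 - 24 + 4 \cdot 36\right)} = \frac{1}{\left(-12\right) \left(-4 - 4 - 24 + 144\right)} = \frac{1}{\left(-12\right) 112} = \frac{1}{-1344} = - \frac{1}{1344}$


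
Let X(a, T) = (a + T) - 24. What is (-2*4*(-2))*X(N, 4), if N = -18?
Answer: -608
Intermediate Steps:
X(a, T) = -24 + T + a (X(a, T) = (T + a) - 24 = -24 + T + a)
(-2*4*(-2))*X(N, 4) = (-2*4*(-2))*(-24 + 4 - 18) = -8*(-2)*(-38) = 16*(-38) = -608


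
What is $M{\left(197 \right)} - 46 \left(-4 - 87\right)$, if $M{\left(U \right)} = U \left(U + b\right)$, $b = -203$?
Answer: $3004$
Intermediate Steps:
$M{\left(U \right)} = U \left(-203 + U\right)$ ($M{\left(U \right)} = U \left(U - 203\right) = U \left(-203 + U\right)$)
$M{\left(197 \right)} - 46 \left(-4 - 87\right) = 197 \left(-203 + 197\right) - 46 \left(-4 - 87\right) = 197 \left(-6\right) - -4186 = -1182 + 4186 = 3004$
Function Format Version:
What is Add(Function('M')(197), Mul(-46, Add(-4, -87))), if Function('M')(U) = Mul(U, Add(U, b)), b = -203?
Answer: 3004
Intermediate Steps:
Function('M')(U) = Mul(U, Add(-203, U)) (Function('M')(U) = Mul(U, Add(U, -203)) = Mul(U, Add(-203, U)))
Add(Function('M')(197), Mul(-46, Add(-4, -87))) = Add(Mul(197, Add(-203, 197)), Mul(-46, Add(-4, -87))) = Add(Mul(197, -6), Mul(-46, -91)) = Add(-1182, 4186) = 3004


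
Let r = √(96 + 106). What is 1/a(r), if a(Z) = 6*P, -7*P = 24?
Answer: -7/144 ≈ -0.048611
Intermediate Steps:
P = -24/7 (P = -⅐*24 = -24/7 ≈ -3.4286)
r = √202 ≈ 14.213
a(Z) = -144/7 (a(Z) = 6*(-24/7) = -144/7)
1/a(r) = 1/(-144/7) = -7/144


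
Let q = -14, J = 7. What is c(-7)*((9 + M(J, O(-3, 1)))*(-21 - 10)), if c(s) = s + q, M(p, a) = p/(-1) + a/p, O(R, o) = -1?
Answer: 1209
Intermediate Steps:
M(p, a) = -p + a/p (M(p, a) = p*(-1) + a/p = -p + a/p)
c(s) = -14 + s (c(s) = s - 14 = -14 + s)
c(-7)*((9 + M(J, O(-3, 1)))*(-21 - 10)) = (-14 - 7)*((9 + (-1*7 - 1/7))*(-21 - 10)) = -21*(9 + (-7 - 1*⅐))*(-31) = -21*(9 + (-7 - ⅐))*(-31) = -21*(9 - 50/7)*(-31) = -39*(-31) = -21*(-403/7) = 1209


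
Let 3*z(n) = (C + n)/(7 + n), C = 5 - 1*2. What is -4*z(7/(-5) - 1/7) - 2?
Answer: -450/191 ≈ -2.3560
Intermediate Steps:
C = 3 (C = 5 - 2 = 3)
z(n) = (3 + n)/(3*(7 + n)) (z(n) = ((3 + n)/(7 + n))/3 = (3 + n)/(3*(7 + n)))
-4*z(7/(-5) - 1/7) - 2 = -4*(3 + (7/(-5) - 1/7))/(3*(7 + (7/(-5) - 1/7))) - 2 = -4*(3 + (7*(-⅕) - 1*⅐))/(3*(7 + (7*(-⅕) - 1*⅐))) - 2 = -4*(3 + (-7/5 - ⅐))/(3*(7 + (-7/5 - ⅐))) - 2 = -4*(3 - 54/35)/(3*(7 - 54/35)) - 2 = -4*51/(3*191/35*35) - 2 = -4*35*51/(3*191*35) - 2 = -4*17/191 - 2 = -68/191 - 2 = -450/191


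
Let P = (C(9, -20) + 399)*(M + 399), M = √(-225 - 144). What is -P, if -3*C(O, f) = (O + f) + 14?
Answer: -158802 - 1194*I*√41 ≈ -1.588e+5 - 7645.3*I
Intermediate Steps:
C(O, f) = -14/3 - O/3 - f/3 (C(O, f) = -((O + f) + 14)/3 = -(14 + O + f)/3 = -14/3 - O/3 - f/3)
M = 3*I*√41 (M = √(-369) = 3*I*√41 ≈ 19.209*I)
P = 158802 + 1194*I*√41 (P = ((-14/3 - ⅓*9 - ⅓*(-20)) + 399)*(3*I*√41 + 399) = ((-14/3 - 3 + 20/3) + 399)*(399 + 3*I*√41) = (-1 + 399)*(399 + 3*I*√41) = 398*(399 + 3*I*√41) = 158802 + 1194*I*√41 ≈ 1.588e+5 + 7645.3*I)
-P = -(158802 + 1194*I*√41) = -158802 - 1194*I*√41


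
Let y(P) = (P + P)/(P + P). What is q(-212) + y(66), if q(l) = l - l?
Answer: 1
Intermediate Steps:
y(P) = 1 (y(P) = (2*P)/((2*P)) = (2*P)*(1/(2*P)) = 1)
q(l) = 0
q(-212) + y(66) = 0 + 1 = 1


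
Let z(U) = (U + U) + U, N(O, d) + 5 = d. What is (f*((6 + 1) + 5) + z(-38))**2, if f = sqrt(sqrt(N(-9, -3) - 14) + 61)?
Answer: 36*(19 - 2*sqrt(61 + I*sqrt(22)))**2 ≈ 395.39 - 145.52*I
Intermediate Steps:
N(O, d) = -5 + d
z(U) = 3*U (z(U) = 2*U + U = 3*U)
f = sqrt(61 + I*sqrt(22)) (f = sqrt(sqrt((-5 - 3) - 14) + 61) = sqrt(sqrt(-8 - 14) + 61) = sqrt(sqrt(-22) + 61) = sqrt(I*sqrt(22) + 61) = sqrt(61 + I*sqrt(22)) ≈ 7.816 + 0.30005*I)
(f*((6 + 1) + 5) + z(-38))**2 = (sqrt(61 + I*sqrt(22))*((6 + 1) + 5) + 3*(-38))**2 = (sqrt(61 + I*sqrt(22))*(7 + 5) - 114)**2 = (sqrt(61 + I*sqrt(22))*12 - 114)**2 = (12*sqrt(61 + I*sqrt(22)) - 114)**2 = (-114 + 12*sqrt(61 + I*sqrt(22)))**2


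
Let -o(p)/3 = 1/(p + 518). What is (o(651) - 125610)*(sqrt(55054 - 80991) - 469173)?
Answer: 68892468607089/1169 - 146838093*I*sqrt(25937)/1169 ≈ 5.8933e+10 - 2.0229e+7*I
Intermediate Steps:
o(p) = -3/(518 + p) (o(p) = -3/(p + 518) = -3/(518 + p))
(o(651) - 125610)*(sqrt(55054 - 80991) - 469173) = (-3/(518 + 651) - 125610)*(sqrt(55054 - 80991) - 469173) = (-3/1169 - 125610)*(sqrt(-25937) - 469173) = (-3*1/1169 - 125610)*(I*sqrt(25937) - 469173) = (-3/1169 - 125610)*(-469173 + I*sqrt(25937)) = -146838093*(-469173 + I*sqrt(25937))/1169 = 68892468607089/1169 - 146838093*I*sqrt(25937)/1169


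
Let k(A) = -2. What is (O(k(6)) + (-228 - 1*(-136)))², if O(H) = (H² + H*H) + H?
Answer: 7396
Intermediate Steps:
O(H) = H + 2*H² (O(H) = (H² + H²) + H = 2*H² + H = H + 2*H²)
(O(k(6)) + (-228 - 1*(-136)))² = (-2*(1 + 2*(-2)) + (-228 - 1*(-136)))² = (-2*(1 - 4) + (-228 + 136))² = (-2*(-3) - 92)² = (6 - 92)² = (-86)² = 7396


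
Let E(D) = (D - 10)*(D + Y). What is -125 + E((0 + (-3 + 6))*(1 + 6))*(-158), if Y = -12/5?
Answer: -162259/5 ≈ -32452.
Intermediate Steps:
Y = -12/5 (Y = -12*⅕ = -12/5 ≈ -2.4000)
E(D) = (-10 + D)*(-12/5 + D) (E(D) = (D - 10)*(D - 12/5) = (-10 + D)*(-12/5 + D))
-125 + E((0 + (-3 + 6))*(1 + 6))*(-158) = -125 + (24 + ((0 + (-3 + 6))*(1 + 6))² - 62*(0 + (-3 + 6))*(1 + 6)/5)*(-158) = -125 + (24 + ((0 + 3)*7)² - 62*(0 + 3)*7/5)*(-158) = -125 + (24 + (3*7)² - 186*7/5)*(-158) = -125 + (24 + 21² - 62/5*21)*(-158) = -125 + (24 + 441 - 1302/5)*(-158) = -125 + (1023/5)*(-158) = -125 - 161634/5 = -162259/5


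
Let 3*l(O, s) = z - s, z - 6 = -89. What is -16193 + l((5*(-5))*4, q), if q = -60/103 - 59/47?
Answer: -235563845/14523 ≈ -16220.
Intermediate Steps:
z = -83 (z = 6 - 89 = -83)
q = -8897/4841 (q = -60*1/103 - 59*1/47 = -60/103 - 59/47 = -8897/4841 ≈ -1.8378)
l(O, s) = -83/3 - s/3 (l(O, s) = (-83 - s)/3 = -83/3 - s/3)
-16193 + l((5*(-5))*4, q) = -16193 + (-83/3 - 1/3*(-8897/4841)) = -16193 + (-83/3 + 8897/14523) = -16193 - 392906/14523 = -235563845/14523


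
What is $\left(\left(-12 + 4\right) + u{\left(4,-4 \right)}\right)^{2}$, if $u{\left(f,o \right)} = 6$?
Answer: $4$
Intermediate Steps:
$\left(\left(-12 + 4\right) + u{\left(4,-4 \right)}\right)^{2} = \left(\left(-12 + 4\right) + 6\right)^{2} = \left(-8 + 6\right)^{2} = \left(-2\right)^{2} = 4$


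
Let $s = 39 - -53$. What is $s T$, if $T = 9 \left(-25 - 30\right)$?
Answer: $-45540$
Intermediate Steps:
$s = 92$ ($s = 39 + 53 = 92$)
$T = -495$ ($T = 9 \left(-55\right) = -495$)
$s T = 92 \left(-495\right) = -45540$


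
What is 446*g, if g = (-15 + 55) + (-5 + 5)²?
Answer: 17840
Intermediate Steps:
g = 40 (g = 40 + 0² = 40 + 0 = 40)
446*g = 446*40 = 17840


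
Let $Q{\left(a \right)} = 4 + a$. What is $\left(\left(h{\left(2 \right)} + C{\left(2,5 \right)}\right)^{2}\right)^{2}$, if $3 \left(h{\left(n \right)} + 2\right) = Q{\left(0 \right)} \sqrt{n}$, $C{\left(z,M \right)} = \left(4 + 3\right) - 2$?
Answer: $\frac{23137}{81} + \frac{1808 \sqrt{2}}{9} \approx 569.74$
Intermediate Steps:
$C{\left(z,M \right)} = 5$ ($C{\left(z,M \right)} = 7 - 2 = 5$)
$h{\left(n \right)} = -2 + \frac{4 \sqrt{n}}{3}$ ($h{\left(n \right)} = -2 + \frac{\left(4 + 0\right) \sqrt{n}}{3} = -2 + \frac{4 \sqrt{n}}{3}$)
$\left(\left(h{\left(2 \right)} + C{\left(2,5 \right)}\right)^{2}\right)^{2} = \left(\left(\left(-2 + \frac{4 \sqrt{2}}{3}\right) + 5\right)^{2}\right)^{2} = \left(\left(3 + \frac{4 \sqrt{2}}{3}\right)^{2}\right)^{2} = \left(3 + \frac{4 \sqrt{2}}{3}\right)^{4}$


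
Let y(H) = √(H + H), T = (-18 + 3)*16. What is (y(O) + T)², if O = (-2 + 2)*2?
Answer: 57600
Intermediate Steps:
T = -240 (T = -15*16 = -240)
O = 0 (O = 0*2 = 0)
y(H) = √2*√H (y(H) = √(2*H) = √2*√H)
(y(O) + T)² = (√2*√0 - 240)² = (√2*0 - 240)² = (0 - 240)² = (-240)² = 57600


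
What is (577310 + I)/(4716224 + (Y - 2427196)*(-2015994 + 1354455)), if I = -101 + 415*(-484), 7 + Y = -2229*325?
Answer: 376349/2084929551716 ≈ 1.8051e-7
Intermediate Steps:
Y = -724432 (Y = -7 - 2229*325 = -7 - 724425 = -724432)
I = -200961 (I = -101 - 200860 = -200961)
(577310 + I)/(4716224 + (Y - 2427196)*(-2015994 + 1354455)) = (577310 - 200961)/(4716224 + (-724432 - 2427196)*(-2015994 + 1354455)) = 376349/(4716224 - 3151628*(-661539)) = 376349/(4716224 + 2084924835492) = 376349/2084929551716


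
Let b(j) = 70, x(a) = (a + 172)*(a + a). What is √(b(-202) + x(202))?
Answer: √151166 ≈ 388.80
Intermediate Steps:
x(a) = 2*a*(172 + a) (x(a) = (172 + a)*(2*a) = 2*a*(172 + a))
√(b(-202) + x(202)) = √(70 + 2*202*(172 + 202)) = √(70 + 2*202*374) = √(70 + 151096) = √151166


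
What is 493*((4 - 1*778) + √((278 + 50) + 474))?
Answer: -381582 + 493*√802 ≈ -3.6762e+5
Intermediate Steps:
493*((4 - 1*778) + √((278 + 50) + 474)) = 493*((4 - 778) + √(328 + 474)) = 493*(-774 + √802) = -381582 + 493*√802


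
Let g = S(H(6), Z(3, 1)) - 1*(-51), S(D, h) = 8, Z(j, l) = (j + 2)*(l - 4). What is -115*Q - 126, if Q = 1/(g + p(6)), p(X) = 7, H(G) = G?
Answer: -8431/66 ≈ -127.74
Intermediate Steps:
Z(j, l) = (-4 + l)*(2 + j) (Z(j, l) = (2 + j)*(-4 + l) = (-4 + l)*(2 + j))
g = 59 (g = 8 - 1*(-51) = 8 + 51 = 59)
Q = 1/66 (Q = 1/(59 + 7) = 1/66 ≈ 0.015152)
-115*Q - 126 = -115*1/66 - 126 = -115/66 - 126 = -8431/66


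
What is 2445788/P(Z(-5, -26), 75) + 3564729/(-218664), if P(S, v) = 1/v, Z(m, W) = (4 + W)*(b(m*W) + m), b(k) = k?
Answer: 4456714497519/24296 ≈ 1.8343e+8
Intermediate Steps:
Z(m, W) = (4 + W)*(m + W*m) (Z(m, W) = (4 + W)*(m*W + m) = (4 + W)*(W*m + m) = (4 + W)*(m + W*m))
2445788/P(Z(-5, -26), 75) + 3564729/(-218664) = 2445788/(1/75) + 3564729/(-218664) = 2445788/(1/75) + 3564729*(-1/218664) = 2445788*75 - 396081/24296 = 183434100 - 396081/24296 = 4456714497519/24296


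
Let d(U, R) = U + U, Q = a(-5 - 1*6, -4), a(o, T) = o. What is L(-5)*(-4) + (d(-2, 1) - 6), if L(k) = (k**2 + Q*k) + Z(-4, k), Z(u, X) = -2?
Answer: -322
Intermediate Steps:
Q = -11 (Q = -5 - 1*6 = -5 - 6 = -11)
L(k) = -2 + k**2 - 11*k (L(k) = (k**2 - 11*k) - 2 = -2 + k**2 - 11*k)
d(U, R) = 2*U
L(-5)*(-4) + (d(-2, 1) - 6) = (-2 + (-5)**2 - 11*(-5))*(-4) + (2*(-2) - 6) = (-2 + 25 + 55)*(-4) + (-4 - 6) = 78*(-4) - 10 = -312 - 10 = -322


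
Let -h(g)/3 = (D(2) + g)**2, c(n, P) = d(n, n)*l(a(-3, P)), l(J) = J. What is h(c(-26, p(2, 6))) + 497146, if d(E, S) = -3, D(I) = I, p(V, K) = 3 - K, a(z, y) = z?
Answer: 496783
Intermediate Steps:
c(n, P) = 9 (c(n, P) = -3*(-3) = 9)
h(g) = -3*(2 + g)**2
h(c(-26, p(2, 6))) + 497146 = -3*(2 + 9)**2 + 497146 = -3*11**2 + 497146 = -3*121 + 497146 = -363 + 497146 = 496783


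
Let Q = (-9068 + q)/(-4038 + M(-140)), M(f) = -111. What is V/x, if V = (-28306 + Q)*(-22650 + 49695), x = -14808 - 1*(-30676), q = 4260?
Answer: -176448770965/3657574 ≈ -48242.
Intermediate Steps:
x = 15868 (x = -14808 + 30676 = 15868)
Q = 4808/4149 (Q = (-9068 + 4260)/(-4038 - 111) = -4808/(-4149) = -4808*(-1/4149) = 4808/4149 ≈ 1.1588)
V = -352897541930/461 (V = (-28306 + 4808/4149)*(-22650 + 49695) = -117436786/4149*27045 = -352897541930/461 ≈ -7.6550e+8)
V/x = -352897541930/461/15868 = -352897541930/461*1/15868 = -176448770965/3657574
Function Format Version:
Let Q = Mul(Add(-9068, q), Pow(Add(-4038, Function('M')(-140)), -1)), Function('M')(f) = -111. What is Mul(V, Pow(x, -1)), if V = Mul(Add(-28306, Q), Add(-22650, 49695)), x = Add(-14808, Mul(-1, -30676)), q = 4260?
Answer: Rational(-176448770965, 3657574) ≈ -48242.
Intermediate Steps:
x = 15868 (x = Add(-14808, 30676) = 15868)
Q = Rational(4808, 4149) (Q = Mul(Add(-9068, 4260), Pow(Add(-4038, -111), -1)) = Mul(-4808, Pow(-4149, -1)) = Mul(-4808, Rational(-1, 4149)) = Rational(4808, 4149) ≈ 1.1588)
V = Rational(-352897541930, 461) (V = Mul(Add(-28306, Rational(4808, 4149)), Add(-22650, 49695)) = Mul(Rational(-117436786, 4149), 27045) = Rational(-352897541930, 461) ≈ -7.6550e+8)
Mul(V, Pow(x, -1)) = Mul(Rational(-352897541930, 461), Pow(15868, -1)) = Mul(Rational(-352897541930, 461), Rational(1, 15868)) = Rational(-176448770965, 3657574)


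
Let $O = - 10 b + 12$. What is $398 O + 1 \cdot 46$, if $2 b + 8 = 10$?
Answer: $842$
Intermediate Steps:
$b = 1$ ($b = -4 + \frac{1}{2} \cdot 10 = -4 + 5 = 1$)
$O = 2$ ($O = \left(-10\right) 1 + 12 = -10 + 12 = 2$)
$398 O + 1 \cdot 46 = 398 \cdot 2 + 1 \cdot 46 = 796 + 46 = 842$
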